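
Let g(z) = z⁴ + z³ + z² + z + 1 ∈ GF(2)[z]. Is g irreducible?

Check for roots in GF(2): g(0) = 1; g(1) = 1.
No roots, so no linear factors.
Monic irreducibles of degree 2 over GF(2): z² + z + 1.
None of them divide g (all give nonzero remainder).
No irreducible factor of degree ≤ 2 exists, so g is irreducible over GF(2).

Yes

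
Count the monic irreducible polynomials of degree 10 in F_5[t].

976248

The number of monic irreducibles of degree 10 over GF(5) is (1/10)·Σ_{d∣10} μ(10/d) 5^d.
Divisors of 10: 1, 2, 5, 10; μ(10/d) for each: 1, -1, -1, 1.
Σ = 5^1 − 5^2 − 5^5 + 5^10 = 9762480.
N = 9762480/10 = 976248.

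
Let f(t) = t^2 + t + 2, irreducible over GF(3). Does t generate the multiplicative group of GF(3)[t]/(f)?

|GF(3^2)^×| = 3^2 − 1 = 8. Prime factorization: 8 = 2^3.
f is primitive ⇔ t has order 8 in GF(3)[t]/(f), i.e. t^(8/q) ≠ 1 for each prime q | 8.
t^(4) mod f = 2.
None equal 1, so t has full order 8; f is primitive.

Yes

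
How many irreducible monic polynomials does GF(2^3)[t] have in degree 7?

Gauss's count: N_{8}(7) = (1/7) Σ_{d|7} μ(7/d)·8^d.
Divisors of 7: 1, 7; μ(7/d) for each: -1, 1.
Σ = − 8^1 + 8^7 = 2097144.
N = 2097144/7 = 299592.

299592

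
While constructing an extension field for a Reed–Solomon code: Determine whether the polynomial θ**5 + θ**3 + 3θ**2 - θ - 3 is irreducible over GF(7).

Yes

Write f(θ) = θ**5 + θ**3 + 3θ**2 - θ - 3.
Check for roots in GF(7): f(0) = 4; f(1) = 1; f(2) = 5; f(3) = 4; f(4) = 2; f(5) = 6; f(6) = 6.
No roots, so no linear factors.
Degree-2 irreducible divisors: test the 21 monic irreducibles of degree 2 over GF(7).
None of them divide f (all give nonzero remainder).
No irreducible factor of degree ≤ 2 exists, so f is irreducible over GF(7).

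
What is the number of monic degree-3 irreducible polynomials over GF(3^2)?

240

By the necklace-counting formula, N_9(3) = (1/3) Σ_{d|3} μ(3/d)·9^d.
Divisors of 3: 1, 3; μ(3/d) for each: -1, 1.
Σ = − 9^1 + 9^3 = 720.
N = 720/3 = 240.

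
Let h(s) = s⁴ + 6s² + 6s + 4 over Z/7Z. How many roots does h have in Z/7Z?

Evaluate at each of the 7 elements of Z/7Z:
h(0) = 4; h(1) = 3; h(2) = 0 → root; h(3) = 3; h(4) = 2; h(5) = 4; h(6) = 5.
Roots: {2}.

1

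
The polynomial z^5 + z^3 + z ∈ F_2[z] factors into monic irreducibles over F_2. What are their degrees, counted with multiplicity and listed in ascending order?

Write g(z) = z^5 + z^3 + z.
Roots in F_2: g(0) = 0 → root; g(1) = 1.
Linear factors from roots: (z).
Complete factorization: g(z) = (z)·(z^2 + z + 1)^2.
Factor degrees with multiplicity: 1 + 2 + 2 = 5.

1, 2, 2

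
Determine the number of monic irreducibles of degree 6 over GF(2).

x^(2^6) − x is the product of all monic irreducibles of degree dividing 6; Möbius inversion gives N = (1/6) Σ μ(6/d)·2^d.
Divisors of 6: 1, 2, 3, 6; μ(6/d) for each: 1, -1, -1, 1.
Σ = 2^1 − 2^2 − 2^3 + 2^6 = 54.
N = 54/6 = 9.

9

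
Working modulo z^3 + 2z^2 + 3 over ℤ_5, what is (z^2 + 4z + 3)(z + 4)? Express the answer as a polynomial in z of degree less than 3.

Multiply in ℤ_5[z]: (z^2 + 4z + 3)·(z + 4) = z^3 + 3z^2 + 4z + 2.
Reduce using z^3 ≡ 3z^2 + 2 (mod z^3 + 2z^2 + 3).
Reduced: z^2 + 4z + 4.

z^2 + 4z + 4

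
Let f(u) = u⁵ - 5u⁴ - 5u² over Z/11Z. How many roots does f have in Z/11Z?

Evaluate at each of the 11 elements of Z/11Z:
f(0) = 0 → root; f(1) = 2; f(2) = 9; f(3) = 2; f(4) = 5; f(5) = 7; f(6) = 5; f(7) = 3; f(8) = 0 → root; f(9) = 0 → root; f(10) = 0 → root.
Roots: {0, 8, 9, 10}.

4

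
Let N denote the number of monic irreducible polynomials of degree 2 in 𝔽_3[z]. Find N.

3

The number of monic irreducibles of degree 2 over GF(3) is (1/2)·Σ_{d∣2} μ(2/d) 3^d.
Divisors of 2: 1, 2; μ(2/d) for each: -1, 1.
Σ = − 3^1 + 3^2 = 6.
N = 6/2 = 3.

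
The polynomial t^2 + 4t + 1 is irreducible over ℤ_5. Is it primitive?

Write f(t) = t^2 + 4t + 1.
|GF(5^2)^×| = 5^2 − 1 = 24. Prime factorization: 24 = 2^3·3.
f is primitive ⇔ t has order 24 in GF(5)[t]/(f), i.e. t^(24/q) ≠ 1 for each prime q | 24.
t^(12) mod f = 1
t^(8) mod f = t + 4.
Since t^(12) = 1, the order of t divides 12 < 24; not primitive.

No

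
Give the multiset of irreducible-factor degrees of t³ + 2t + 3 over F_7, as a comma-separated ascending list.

Write h(t) = t³ + 2t + 3.
Linear factors from roots: (t + 1).
Complete factorization: h(t) = (t + 1)·(t² - t + 3).
Factor degrees with multiplicity: 1 + 2 = 3.

1, 2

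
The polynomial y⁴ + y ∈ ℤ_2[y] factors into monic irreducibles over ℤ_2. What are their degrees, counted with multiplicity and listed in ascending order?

Write h(y) = y⁴ + y.
Roots in ℤ_2: h(0) = 0 → root; h(1) = 0 → root.
Linear factors from roots: (y), (y + 1).
Complete factorization: h(y) = (y)·(y + 1)·(y² + y + 1).
Factor degrees with multiplicity: 1 + 1 + 2 = 4.

1, 1, 2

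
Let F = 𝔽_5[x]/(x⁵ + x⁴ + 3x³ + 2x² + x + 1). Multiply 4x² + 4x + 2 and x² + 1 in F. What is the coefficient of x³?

Multiply in 𝔽_5[x]: (4x² + 4x + 2)·(x² + 1) = 4x⁴ + 4x³ + x² + 4x + 2.
Reduced: 4x⁴ + 4x³ + x² + 4x + 2.

4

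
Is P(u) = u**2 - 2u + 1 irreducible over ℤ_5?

Check for roots in ℤ_5: P(0) = 1; P(1) = 0 → root; P(2) = 1; P(3) = 4; P(4) = 4.
P(1) = 0, so (u − 1) divides P(u); P is reducible.

No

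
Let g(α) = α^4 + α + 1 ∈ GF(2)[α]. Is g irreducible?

Yes

Check for roots in GF(2): g(0) = 1; g(1) = 1.
No roots, so no linear factors.
Monic irreducibles of degree 2 over GF(2): α^2 + α + 1.
None of them divide g (all give nonzero remainder).
No irreducible factor of degree ≤ 2 exists, so g is irreducible over GF(2).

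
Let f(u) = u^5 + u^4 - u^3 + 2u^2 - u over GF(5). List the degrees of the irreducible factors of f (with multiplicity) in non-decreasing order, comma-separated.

Roots in GF(5): f(0) = 0 → root; f(1) = 2; f(2) = 1; f(3) = 2; f(4) = 4.
Linear factors from roots: (u).
Complete factorization: f(u) = (u)·(u^2 + 2)·(u^2 + u + 2).
Factor degrees with multiplicity: 1 + 2 + 2 = 5.

1, 2, 2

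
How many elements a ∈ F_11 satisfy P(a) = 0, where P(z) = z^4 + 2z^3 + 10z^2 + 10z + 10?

2

Evaluate at each of the 11 elements of F_11:
P(0) = 10; P(1) = 0 → root; P(2) = 3; P(3) = 1; P(4) = 0 → root; P(5) = 8; P(6) = 2; P(7) = 5; P(8) = 9; P(9) = 8; P(10) = 9.
Roots: {1, 4}.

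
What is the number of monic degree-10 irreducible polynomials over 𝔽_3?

5880

The number of monic irreducibles of degree 10 over GF(3) is (1/10)·Σ_{d∣10} μ(10/d) 3^d.
Divisors of 10: 1, 2, 5, 10; μ(10/d) for each: 1, -1, -1, 1.
Σ = 3^1 − 3^2 − 3^5 + 3^10 = 58800.
N = 58800/10 = 5880.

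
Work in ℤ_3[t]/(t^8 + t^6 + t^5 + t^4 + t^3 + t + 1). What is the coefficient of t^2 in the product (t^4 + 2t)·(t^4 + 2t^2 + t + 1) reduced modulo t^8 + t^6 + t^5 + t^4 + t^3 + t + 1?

2

Multiply in ℤ_3[t]: (t^4 + 2t)·(t^4 + 2t^2 + t + 1) = t^8 + 2t^6 + t^4 + t^3 + 2t^2 + 2t.
Reduce using t^8 ≡ 2t^6 + 2t^5 + 2t^4 + 2t^3 + 2t + 2 (mod t^8 + t^6 + t^5 + t^4 + t^3 + t + 1).
Reduced: t^6 + 2t^5 + 2t^2 + t + 2.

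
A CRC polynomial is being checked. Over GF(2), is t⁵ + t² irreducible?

No

Write m(t) = t⁵ + t².
Check for roots in GF(2): m(0) = 0 → root; m(1) = 0 → root.
m(0) = 0, so (t) divides m(t); m is reducible.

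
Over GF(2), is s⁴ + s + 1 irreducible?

Write m(s) = s⁴ + s + 1.
Check for roots in GF(2): m(0) = 1; m(1) = 1.
No roots, so no linear factors.
Monic irreducibles of degree 2 over GF(2): s² + s + 1.
None of them divide m (all give nonzero remainder).
No irreducible factor of degree ≤ 2 exists, so m is irreducible over GF(2).

Yes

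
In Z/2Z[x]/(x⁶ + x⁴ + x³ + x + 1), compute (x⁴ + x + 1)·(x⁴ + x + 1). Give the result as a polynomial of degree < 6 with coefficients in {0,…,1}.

x^5 + x^4 + x

Multiply in Z/2Z[x]: (x⁴ + x + 1)·(x⁴ + x + 1) = x⁸ + x² + 1.
Reduce using x⁶ ≡ x⁴ + x³ + x + 1 (mod x⁶ + x⁴ + x³ + x + 1).
Reduced: x⁵ + x⁴ + x.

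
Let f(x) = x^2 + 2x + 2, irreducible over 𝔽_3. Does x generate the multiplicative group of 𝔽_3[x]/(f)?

|GF(3^2)^×| = 3^2 − 1 = 8. Prime factorization: 8 = 2^3.
f is primitive ⇔ x has order 8 in GF(3)[x]/(f), i.e. x^(8/q) ≠ 1 for each prime q | 8.
x^(4) mod f = 2.
None equal 1, so x has full order 8; f is primitive.

Yes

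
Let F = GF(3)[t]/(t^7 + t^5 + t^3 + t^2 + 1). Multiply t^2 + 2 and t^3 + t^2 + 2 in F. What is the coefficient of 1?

1

Multiply in GF(3)[t]: (t^2 + 2)·(t^3 + t^2 + 2) = t^5 + t^4 + 2t^3 + t^2 + 1.
Reduced: t^5 + t^4 + 2t^3 + t^2 + 1.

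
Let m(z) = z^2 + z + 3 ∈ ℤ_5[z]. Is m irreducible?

No

Check for roots in ℤ_5: m(0) = 3; m(1) = 0 → root; m(2) = 4; m(3) = 0 → root; m(4) = 3.
m(1) = 0, so (z − 1) divides m(z); m is reducible.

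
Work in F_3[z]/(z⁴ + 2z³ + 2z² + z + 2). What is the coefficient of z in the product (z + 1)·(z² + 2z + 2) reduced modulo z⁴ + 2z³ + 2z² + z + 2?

1

Multiply in F_3[z]: (z + 1)·(z² + 2z + 2) = z³ + z + 2.
Reduced: z³ + z + 2.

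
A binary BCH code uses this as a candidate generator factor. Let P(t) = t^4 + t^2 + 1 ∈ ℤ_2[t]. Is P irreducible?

No

Check for roots in ℤ_2: P(0) = 1; P(1) = 1.
No roots, so no linear factors.
Monic irreducibles of degree 2 over GF(2): t^2 + t + 1.
t^2 + t + 1 divides P: P(t) = (t^2 + t + 1)·(t^2 + t + 1).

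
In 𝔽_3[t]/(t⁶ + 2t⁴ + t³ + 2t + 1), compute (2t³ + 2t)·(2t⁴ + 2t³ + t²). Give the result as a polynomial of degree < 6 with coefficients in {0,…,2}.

t^5 + t^4 + t^3 + t^2 + 2

Multiply in 𝔽_3[t]: (2t³ + 2t)·(2t⁴ + 2t³ + t²) = t⁷ + t⁶ + t⁴ + 2t³.
Reduce using t⁶ ≡ t⁴ + 2t³ + t + 2 (mod t⁶ + 2t⁴ + t³ + 2t + 1).
Reduced: t⁵ + t⁴ + t³ + t² + 2.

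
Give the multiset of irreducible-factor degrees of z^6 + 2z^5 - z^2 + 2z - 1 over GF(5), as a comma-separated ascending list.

Write f(z) = z^6 + 2z^5 - z^2 + 2z - 1.
Roots in GF(5): f(0) = 4; f(1) = 3; f(2) = 2; f(3) = 1; f(4) = 0 → root.
Linear factors from roots: (z + 1).
Complete factorization: f(z) = (z + 1)·(z^2 - 2)·(z^3 + z^2 + z - 2).
Factor degrees with multiplicity: 1 + 2 + 3 = 6.

1, 2, 3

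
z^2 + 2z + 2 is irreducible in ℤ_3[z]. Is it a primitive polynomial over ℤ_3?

Write f(z) = z^2 + 2z + 2.
|GF(3^2)^×| = 3^2 − 1 = 8. Prime factorization: 8 = 2^3.
f is primitive ⇔ z has order 8 in GF(3)[z]/(f), i.e. z^(8/q) ≠ 1 for each prime q | 8.
z^(4) mod f = 2.
None equal 1, so z has full order 8; f is primitive.

Yes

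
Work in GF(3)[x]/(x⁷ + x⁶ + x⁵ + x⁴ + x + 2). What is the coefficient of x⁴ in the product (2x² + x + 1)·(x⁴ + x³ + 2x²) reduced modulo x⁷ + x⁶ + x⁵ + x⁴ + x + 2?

0

Multiply in GF(3)[x]: (2x² + x + 1)·(x⁴ + x³ + 2x²) = 2x⁶ + 2x².
Reduced: 2x⁶ + 2x².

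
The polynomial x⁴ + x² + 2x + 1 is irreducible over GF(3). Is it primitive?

Write f(x) = x⁴ + x² + 2x + 1.
|GF(3^4)^×| = 3^4 − 1 = 80. Prime factorization: 80 = 2^4·5.
f is primitive ⇔ x has order 80 in GF(3)[x]/(f), i.e. x^(80/q) ≠ 1 for each prime q | 80.
x^(40) mod f = 1
x^(16) mod f = 2x³ + 2.
Since x^(40) = 1, the order of x divides 40 < 80; not primitive.

No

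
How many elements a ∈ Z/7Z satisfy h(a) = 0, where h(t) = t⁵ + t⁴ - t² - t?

5

Evaluate at each of the 7 elements of Z/7Z:
h(0) = 0 → root; h(1) = 0 → root; h(2) = 0 → root; h(3) = 4; h(4) = 0 → root; h(5) = 3; h(6) = 0 → root.
Roots: {0, 1, 2, 4, 6}.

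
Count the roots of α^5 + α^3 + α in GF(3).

3

Write P(α) = α^5 + α^3 + α.
Evaluate at each of the 3 elements of GF(3):
P(0) = 0 → root; P(1) = 0 → root; P(2) = 0 → root.
Roots: {0, 1, 2}.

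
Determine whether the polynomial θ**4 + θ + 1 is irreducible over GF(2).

Write h(θ) = θ**4 + θ + 1.
Check for roots in GF(2): h(0) = 1; h(1) = 1.
No roots, so no linear factors.
Monic irreducibles of degree 2 over GF(2): θ**2 + θ + 1.
None of them divide h (all give nonzero remainder).
No irreducible factor of degree ≤ 2 exists, so h is irreducible over GF(2).

Yes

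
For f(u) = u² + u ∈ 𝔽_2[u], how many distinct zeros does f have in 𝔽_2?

Evaluate at each of the 2 elements of 𝔽_2:
f(0) = 0 → root; f(1) = 0 → root.
Roots: {0, 1}.

2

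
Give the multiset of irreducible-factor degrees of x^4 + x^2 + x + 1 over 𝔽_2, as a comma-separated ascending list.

1, 3

Write g(x) = x^4 + x^2 + x + 1.
Roots in 𝔽_2: g(0) = 1; g(1) = 0 → root.
Linear factors from roots: (x + 1).
Complete factorization: g(x) = (x + 1)·(x^3 + x^2 + 1).
Factor degrees with multiplicity: 1 + 3 = 4.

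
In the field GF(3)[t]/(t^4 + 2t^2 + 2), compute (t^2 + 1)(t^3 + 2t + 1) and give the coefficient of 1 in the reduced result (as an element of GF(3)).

Multiply in GF(3)[t]: (t^2 + 1)·(t^3 + 2t + 1) = t^5 + t^2 + 2t + 1.
Reduce using t^4 ≡ t^2 + 1 (mod t^4 + 2t^2 + 2).
Reduced: t^3 + t^2 + 1.

1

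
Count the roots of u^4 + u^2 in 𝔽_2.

Write f(u) = u^4 + u^2.
Evaluate at each of the 2 elements of 𝔽_2:
f(0) = 0 → root; f(1) = 0 → root.
Roots: {0, 1}.

2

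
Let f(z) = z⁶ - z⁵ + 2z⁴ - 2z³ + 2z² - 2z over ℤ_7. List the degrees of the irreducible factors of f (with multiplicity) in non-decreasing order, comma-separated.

Linear factors from roots: (z), (z - 1).
Complete factorization: f(z) = (z)·(z - 1)·(z² + 2z + 3)·(z² - 2z + 3).
Factor degrees with multiplicity: 1 + 1 + 2 + 2 = 6.

1, 1, 2, 2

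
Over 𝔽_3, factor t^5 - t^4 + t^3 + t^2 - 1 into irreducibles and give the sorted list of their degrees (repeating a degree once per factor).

1, 2, 2

Write g(t) = t^5 - t^4 + t^3 + t^2 - 1.
Roots in 𝔽_3: g(0) = 2; g(1) = 1; g(2) = 0 → root.
Linear factors from roots: (t + 1).
Complete factorization: g(t) = (t + 1)·(t^2 + 1)·(t^2 + t - 1).
Factor degrees with multiplicity: 1 + 2 + 2 = 5.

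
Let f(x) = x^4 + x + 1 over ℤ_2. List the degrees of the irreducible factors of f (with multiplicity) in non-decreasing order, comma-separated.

Roots in ℤ_2: f(0) = 1; f(1) = 1.
Complete factorization: f(x) = (x^4 + x + 1).
Factor degrees with multiplicity: 4 = 4.

4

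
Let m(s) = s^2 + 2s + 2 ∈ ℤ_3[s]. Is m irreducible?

Yes

Check for roots in ℤ_3: m(0) = 2; m(1) = 2; m(2) = 1.
No roots. A degree-2 polynomial over a field with no linear factor is irreducible.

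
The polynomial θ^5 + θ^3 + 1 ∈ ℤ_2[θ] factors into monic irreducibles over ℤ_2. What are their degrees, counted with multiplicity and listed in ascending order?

5

Write h(θ) = θ^5 + θ^3 + 1.
Roots in ℤ_2: h(0) = 1; h(1) = 1.
Complete factorization: h(θ) = (θ^5 + θ^3 + 1).
Factor degrees with multiplicity: 5 = 5.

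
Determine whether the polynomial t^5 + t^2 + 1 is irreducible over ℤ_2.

Write h(t) = t^5 + t^2 + 1.
Check for roots in ℤ_2: h(0) = 1; h(1) = 1.
No roots, so no linear factors.
Monic irreducibles of degree 2 over GF(2): t^2 + t + 1.
None of them divide h (all give nonzero remainder).
No irreducible factor of degree ≤ 2 exists, so h is irreducible over GF(2).

Yes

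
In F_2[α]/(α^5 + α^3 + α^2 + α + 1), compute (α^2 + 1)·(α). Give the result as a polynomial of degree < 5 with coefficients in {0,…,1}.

Multiply in F_2[α]: (α^2 + 1)·(α) = α^3 + α.
Reduced: α^3 + α.

α^3 + α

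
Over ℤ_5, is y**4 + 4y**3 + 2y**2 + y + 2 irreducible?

No

Write m(y) = y**4 + 4y**3 + 2y**2 + y + 2.
Check for roots in ℤ_5: m(0) = 2; m(1) = 0 → root; m(2) = 0 → root; m(3) = 2; m(4) = 0 → root.
m(1) = 0, so (y − 1) divides m(y); m is reducible.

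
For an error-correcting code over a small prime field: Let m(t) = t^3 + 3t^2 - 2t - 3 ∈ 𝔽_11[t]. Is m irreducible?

Check each element of 𝔽_11 for a root: m(0)=8, m(1)=10, m(2)=2, m(3)=1, m(4)=2, m(5)=0, m(6)=1, m(7)=0, m(8)=3, m(9)=5, m(10)=1.
m(5) = 0, so (t − 5) divides m(t); m is reducible.

No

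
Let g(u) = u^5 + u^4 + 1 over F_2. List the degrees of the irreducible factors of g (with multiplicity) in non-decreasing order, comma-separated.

Roots in F_2: g(0) = 1; g(1) = 1.
Complete factorization: g(u) = (u^2 + u + 1)·(u^3 + u + 1).
Factor degrees with multiplicity: 2 + 3 = 5.

2, 3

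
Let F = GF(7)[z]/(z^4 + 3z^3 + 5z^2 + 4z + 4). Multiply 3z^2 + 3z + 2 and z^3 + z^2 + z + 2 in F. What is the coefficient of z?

Multiply in GF(7)[z]: (3z^2 + 3z + 2)·(z^3 + z^2 + z + 2) = 3z^5 + 6z^4 + z^3 + 4z^2 + z + 4.
Reduce using z^4 ≡ 4z^3 + 2z^2 + 3z + 3 (mod z^4 + 3z^3 + 5z^2 + 4z + 4).
Reduced: 2z^3 + z + 2.

1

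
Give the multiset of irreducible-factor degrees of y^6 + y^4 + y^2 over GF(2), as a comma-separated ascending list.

Write h(y) = y^6 + y^4 + y^2.
Roots in GF(2): h(0) = 0 → root; h(1) = 1.
Linear factors from roots: (y).
Complete factorization: h(y) = (y)^2·(y^2 + y + 1)^2.
Factor degrees with multiplicity: 1 + 1 + 2 + 2 = 6.

1, 1, 2, 2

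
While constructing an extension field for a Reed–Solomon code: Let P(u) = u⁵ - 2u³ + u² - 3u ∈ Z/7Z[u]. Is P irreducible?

Check for roots in Z/7Z: P(0) = 0 → root; P(1) = 4; P(2) = 0 → root; P(3) = 0 → root; P(4) = 4; P(5) = 1; P(6) = 5.
P(0) = 0, so (u) divides P(u); P is reducible.

No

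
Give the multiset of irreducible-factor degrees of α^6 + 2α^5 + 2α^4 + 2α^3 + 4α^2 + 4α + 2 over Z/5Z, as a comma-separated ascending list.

3, 3

Write h(α) = α^6 + 2α^5 + 2α^4 + 2α^3 + 4α^2 + 4α + 2.
Roots in Z/5Z: h(0) = 2; h(1) = 2; h(2) = 2; h(3) = 1; h(4) = 1.
Complete factorization: h(α) = (α^3 + 3α^2 + 4α + 1)·(α^3 + 4α^2 + α + 2).
Factor degrees with multiplicity: 3 + 3 = 6.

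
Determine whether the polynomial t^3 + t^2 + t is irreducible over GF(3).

No

Write h(t) = t^3 + t^2 + t.
Check for roots in GF(3): h(0) = 0 → root; h(1) = 0 → root; h(2) = 2.
h(0) = 0, so (t) divides h(t); h is reducible.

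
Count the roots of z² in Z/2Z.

1

Write f(z) = z².
Evaluate at each of the 2 elements of Z/2Z:
f(0) = 0 → root; f(1) = 1.
Roots: {0}.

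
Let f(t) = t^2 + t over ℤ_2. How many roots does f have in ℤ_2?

Evaluate at each of the 2 elements of ℤ_2:
f(0) = 0 → root; f(1) = 0 → root.
Roots: {0, 1}.

2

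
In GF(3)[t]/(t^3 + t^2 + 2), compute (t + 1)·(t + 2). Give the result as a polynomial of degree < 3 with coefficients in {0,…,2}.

t^2 + 2

Multiply in GF(3)[t]: (t + 1)·(t + 2) = t^2 + 2.
Reduced: t^2 + 2.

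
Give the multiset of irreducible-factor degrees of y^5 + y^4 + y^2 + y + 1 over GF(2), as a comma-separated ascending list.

Write g(y) = y^5 + y^4 + y^2 + y + 1.
Roots in GF(2): g(0) = 1; g(1) = 1.
Complete factorization: g(y) = (y^5 + y^4 + y^2 + y + 1).
Factor degrees with multiplicity: 5 = 5.

5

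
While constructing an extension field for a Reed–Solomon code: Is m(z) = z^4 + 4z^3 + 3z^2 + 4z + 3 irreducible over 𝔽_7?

Check for roots in 𝔽_7: m(0) = 3; m(1) = 1; m(2) = 1; m(3) = 0 → root; m(4) = 5; m(5) = 5; m(6) = 6.
m(3) = 0, so (z − 3) divides m(z); m is reducible.

No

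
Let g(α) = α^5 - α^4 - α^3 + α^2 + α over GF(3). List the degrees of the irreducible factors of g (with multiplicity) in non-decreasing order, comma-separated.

1, 2, 2

Roots in GF(3): g(0) = 0 → root; g(1) = 1; g(2) = 2.
Linear factors from roots: (α).
Complete factorization: g(α) = (α)·(α^2 + α - 1)^2.
Factor degrees with multiplicity: 1 + 2 + 2 = 5.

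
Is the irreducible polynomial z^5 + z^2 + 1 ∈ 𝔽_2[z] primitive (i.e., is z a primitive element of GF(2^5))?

Write f(z) = z^5 + z^2 + 1.
|GF(2^5)^×| = 2^5 − 1 = 31. Prime factorization: 31 = 31.
f is primitive ⇔ z has order 31 in GF(2)[z]/(f), i.e. z^(31/q) ≠ 1 for each prime q | 31.
z^(1) mod f = z.
None equal 1, so z has full order 31; f is primitive.

Yes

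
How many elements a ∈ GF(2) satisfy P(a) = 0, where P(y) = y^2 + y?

2

Evaluate at each of the 2 elements of GF(2):
P(0) = 0 → root; P(1) = 0 → root.
Roots: {0, 1}.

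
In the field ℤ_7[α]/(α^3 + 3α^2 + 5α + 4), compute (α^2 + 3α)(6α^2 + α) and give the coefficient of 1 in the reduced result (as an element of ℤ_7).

3

Multiply in ℤ_7[α]: (α^2 + 3α)·(6α^2 + α) = 6α^4 + 5α^3 + 3α^2.
Reduce using α^3 ≡ 4α^2 + 2α + 3 (mod α^3 + 3α^2 + 5α + 4).
Reduced: 5α^2 + 6α + 3.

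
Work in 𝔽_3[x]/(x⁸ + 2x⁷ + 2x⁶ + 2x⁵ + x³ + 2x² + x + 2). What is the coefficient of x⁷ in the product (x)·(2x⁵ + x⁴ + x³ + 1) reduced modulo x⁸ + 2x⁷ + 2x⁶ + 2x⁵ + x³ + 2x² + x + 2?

Multiply in 𝔽_3[x]: (x)·(2x⁵ + x⁴ + x³ + 1) = 2x⁶ + x⁵ + x⁴ + x.
Reduced: 2x⁶ + x⁵ + x⁴ + x.

0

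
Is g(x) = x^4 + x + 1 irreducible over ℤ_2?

Yes

Check for roots in ℤ_2: g(0) = 1; g(1) = 1.
No roots, so no linear factors.
Monic irreducibles of degree 2 over GF(2): x^2 + x + 1.
None of them divide g (all give nonzero remainder).
No irreducible factor of degree ≤ 2 exists, so g is irreducible over GF(2).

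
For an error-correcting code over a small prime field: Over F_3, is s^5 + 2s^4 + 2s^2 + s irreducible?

Write g(s) = s^5 + 2s^4 + 2s^2 + s.
Check for roots in F_3: g(0) = 0 → root; g(1) = 0 → root; g(2) = 2.
g(0) = 0, so (s) divides g(s); g is reducible.

No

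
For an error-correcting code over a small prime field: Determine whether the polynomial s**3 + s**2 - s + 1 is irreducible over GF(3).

Yes

Write m(s) = s**3 + s**2 - s + 1.
Check for roots in GF(3): m(0) = 1; m(1) = 2; m(2) = 2.
No roots. A degree-3 polynomial over a field with no linear factor is irreducible.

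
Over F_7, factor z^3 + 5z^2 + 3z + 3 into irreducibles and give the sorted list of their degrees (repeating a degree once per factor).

Write h(z) = z^3 + 5z^2 + 3z + 3.
Linear factors from roots: (z + 4).
Complete factorization: h(z) = (z + 4)·(z^2 + z + 6).
Factor degrees with multiplicity: 1 + 2 = 3.

1, 2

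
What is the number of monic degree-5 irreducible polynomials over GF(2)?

6

x^(2^5) − x is the product of all monic irreducibles of degree dividing 5; Möbius inversion gives N = (1/5) Σ μ(5/d)·2^d.
Divisors of 5: 1, 5; μ(5/d) for each: -1, 1.
Σ = − 2^1 + 2^5 = 30.
N = 30/5 = 6.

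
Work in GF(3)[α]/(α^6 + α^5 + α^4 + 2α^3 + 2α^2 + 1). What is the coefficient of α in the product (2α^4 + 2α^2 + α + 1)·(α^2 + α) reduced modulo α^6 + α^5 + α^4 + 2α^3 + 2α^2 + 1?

1

Multiply in GF(3)[α]: (2α^4 + 2α^2 + α + 1)·(α^2 + α) = 2α^6 + 2α^5 + 2α^4 + 2α^2 + α.
Reduce using α^6 ≡ 2α^5 + 2α^4 + α^3 + α^2 + 2 (mod α^6 + α^5 + α^4 + 2α^3 + 2α^2 + 1).
Reduced: 2α^3 + α^2 + α + 1.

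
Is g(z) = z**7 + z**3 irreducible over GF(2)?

No

Check for roots in GF(2): g(0) = 0 → root; g(1) = 0 → root.
g(0) = 0, so (z) divides g(z); g is reducible.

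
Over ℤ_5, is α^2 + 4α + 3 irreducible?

Write f(α) = α^2 + 4α + 3.
Check for roots in ℤ_5: f(0) = 3; f(1) = 3; f(2) = 0 → root; f(3) = 4; f(4) = 0 → root.
f(2) = 0, so (α − 2) divides f(α); f is reducible.

No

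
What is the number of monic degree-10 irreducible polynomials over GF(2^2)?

Gauss's count: N_{4}(10) = (1/10) Σ_{d|10} μ(10/d)·4^d.
Divisors of 10: 1, 2, 5, 10; μ(10/d) for each: 1, -1, -1, 1.
Σ = 4^1 − 4^2 − 4^5 + 4^10 = 1047540.
N = 1047540/10 = 104754.

104754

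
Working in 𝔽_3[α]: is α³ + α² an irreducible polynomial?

No

Write P(α) = α³ + α².
Check for roots in 𝔽_3: P(0) = 0 → root; P(1) = 2; P(2) = 0 → root.
P(0) = 0, so (α) divides P(α); P is reducible.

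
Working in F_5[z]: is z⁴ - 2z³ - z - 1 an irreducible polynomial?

Write m(z) = z⁴ - 2z³ - z - 1.
Check for roots in F_5: m(0) = 4; m(1) = 2; m(2) = 2; m(3) = 3; m(4) = 3.
No roots, so no linear factors.
Degree-2 irreducible divisors: test the 10 monic irreducibles of degree 2 over GF(5).
None of them divide m (all give nonzero remainder).
No irreducible factor of degree ≤ 2 exists, so m is irreducible over GF(5).

Yes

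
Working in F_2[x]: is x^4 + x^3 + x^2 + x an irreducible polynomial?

No

Write f(x) = x^4 + x^3 + x^2 + x.
Check for roots in F_2: f(0) = 0 → root; f(1) = 0 → root.
f(0) = 0, so (x) divides f(x); f is reducible.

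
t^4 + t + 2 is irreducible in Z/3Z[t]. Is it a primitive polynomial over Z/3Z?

Yes

Write f(t) = t^4 + t + 2.
|GF(3^4)^×| = 3^4 − 1 = 80. Prime factorization: 80 = 2^4·5.
f is primitive ⇔ t has order 80 in GF(3)[t]/(f), i.e. t^(80/q) ≠ 1 for each prime q | 80.
t^(40) mod f = 2.
t^(16) mod f = 2t^3 + t + 2.
None equal 1, so t has full order 80; f is primitive.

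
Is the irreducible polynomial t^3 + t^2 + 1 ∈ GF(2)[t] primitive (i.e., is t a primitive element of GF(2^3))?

Yes

Write f(t) = t^3 + t^2 + 1.
|GF(2^3)^×| = 2^3 − 1 = 7. Prime factorization: 7 = 7.
f is primitive ⇔ t has order 7 in GF(2)[t]/(f), i.e. t^(7/q) ≠ 1 for each prime q | 7.
t^(1) mod f = t.
None equal 1, so t has full order 7; f is primitive.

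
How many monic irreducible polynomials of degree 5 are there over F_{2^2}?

By the necklace-counting formula, N_4(5) = (1/5) Σ_{d|5} μ(5/d)·4^d.
Divisors of 5: 1, 5; μ(5/d) for each: -1, 1.
Σ = − 4^1 + 4^5 = 1020.
N = 1020/5 = 204.

204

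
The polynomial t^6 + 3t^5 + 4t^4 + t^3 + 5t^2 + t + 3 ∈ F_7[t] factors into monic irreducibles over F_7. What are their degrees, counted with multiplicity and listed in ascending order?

6

Write h(t) = t^6 + 3t^5 + 4t^4 + t^3 + 5t^2 + t + 3.
Complete factorization: h(t) = (t^6 + 3t^5 + 4t^4 + t^3 + 5t^2 + t + 3).
Factor degrees with multiplicity: 6 = 6.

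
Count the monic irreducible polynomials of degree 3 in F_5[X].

40

By the necklace-counting formula, N_5(3) = (1/3) Σ_{d|3} μ(3/d)·5^d.
Divisors of 3: 1, 3; μ(3/d) for each: -1, 1.
Σ = − 5^1 + 5^3 = 120.
N = 120/3 = 40.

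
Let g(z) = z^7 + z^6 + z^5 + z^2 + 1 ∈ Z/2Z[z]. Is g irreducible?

Yes

Check for roots in Z/2Z: g(0) = 1; g(1) = 1.
No roots, so no linear factors.
Monic irreducibles of degree 2 over GF(2): z^2 + z + 1.
None of them divide g (all give nonzero remainder).
Monic irreducibles of degree 3 over GF(2): z^3 + z + 1, z^3 + z^2 + 1.
None of them divide g (all give nonzero remainder).
No irreducible factor of degree ≤ 3 exists, so g is irreducible over GF(2).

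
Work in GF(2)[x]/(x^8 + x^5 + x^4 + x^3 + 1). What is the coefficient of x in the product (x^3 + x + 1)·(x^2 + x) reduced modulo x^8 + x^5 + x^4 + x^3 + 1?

1

Multiply in GF(2)[x]: (x^3 + x + 1)·(x^2 + x) = x^5 + x^4 + x^3 + x.
Reduced: x^5 + x^4 + x^3 + x.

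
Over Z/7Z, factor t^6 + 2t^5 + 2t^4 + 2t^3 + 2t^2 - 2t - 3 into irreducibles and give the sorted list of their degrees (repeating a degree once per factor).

1, 2, 3

Write h(t) = t^6 + 2t^5 + 2t^4 + 2t^3 + 2t^2 - 2t - 3.
Linear factors from roots: (t + 1).
Complete factorization: h(t) = (t + 1)·(t^2 + 3t - 1)·(t^3 - 2t^2 + t + 3).
Factor degrees with multiplicity: 1 + 2 + 3 = 6.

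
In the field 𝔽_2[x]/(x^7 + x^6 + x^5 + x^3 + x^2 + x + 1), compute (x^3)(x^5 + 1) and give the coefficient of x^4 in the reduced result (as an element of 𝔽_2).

Multiply in 𝔽_2[x]: (x^3)·(x^5 + 1) = x^8 + x^3.
Reduce using x^7 ≡ x^6 + x^5 + x^3 + x^2 + x + 1 (mod x^7 + x^6 + x^5 + x^3 + x^2 + x + 1).
Reduced: x^5 + x^4 + x^3 + 1.

1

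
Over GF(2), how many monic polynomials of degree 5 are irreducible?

By the necklace-counting formula, N_2(5) = (1/5) Σ_{d|5} μ(5/d)·2^d.
Divisors of 5: 1, 5; μ(5/d) for each: -1, 1.
Σ = − 2^1 + 2^5 = 30.
N = 30/5 = 6.

6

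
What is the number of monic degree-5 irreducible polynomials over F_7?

x^(7^5) − x is the product of all monic irreducibles of degree dividing 5; Möbius inversion gives N = (1/5) Σ μ(5/d)·7^d.
Divisors of 5: 1, 5; μ(5/d) for each: -1, 1.
Σ = − 7^1 + 7^5 = 16800.
N = 16800/5 = 3360.

3360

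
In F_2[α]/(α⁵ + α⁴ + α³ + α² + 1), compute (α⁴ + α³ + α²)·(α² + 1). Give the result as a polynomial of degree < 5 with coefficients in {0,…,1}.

Multiply in F_2[α]: (α⁴ + α³ + α²)·(α² + 1) = α⁶ + α⁵ + α³ + α².
Reduce using α⁵ ≡ α⁴ + α³ + α² + 1 (mod α⁵ + α⁴ + α³ + α² + 1).
Reduced: α⁴ + α² + α.

α^4 + α^2 + α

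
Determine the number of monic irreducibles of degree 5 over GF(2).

By the necklace-counting formula, N_2(5) = (1/5) Σ_{d|5} μ(5/d)·2^d.
Divisors of 5: 1, 5; μ(5/d) for each: -1, 1.
Σ = − 2^1 + 2^5 = 30.
N = 30/5 = 6.

6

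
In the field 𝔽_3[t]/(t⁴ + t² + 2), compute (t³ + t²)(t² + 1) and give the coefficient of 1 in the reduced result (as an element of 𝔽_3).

Multiply in 𝔽_3[t]: (t³ + t²)·(t² + 1) = t⁵ + t⁴ + t³ + t².
Reduce using t⁴ ≡ 2t² + 1 (mod t⁴ + t² + 2).
Reduced: t + 1.

1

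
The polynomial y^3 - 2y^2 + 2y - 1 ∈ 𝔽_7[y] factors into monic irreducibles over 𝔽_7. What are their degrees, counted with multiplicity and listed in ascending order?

Write h(y) = y^3 - 2y^2 + 2y - 1.
Linear factors from roots: (y - 1), (y - 3), (y + 2).
Complete factorization: h(y) = (y + 2)·(y - 3)·(y - 1).
Factor degrees with multiplicity: 1 + 1 + 1 = 3.

1, 1, 1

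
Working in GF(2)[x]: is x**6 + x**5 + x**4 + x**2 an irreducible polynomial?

No

Write m(x) = x**6 + x**5 + x**4 + x**2.
Check for roots in GF(2): m(0) = 0 → root; m(1) = 0 → root.
m(0) = 0, so (x) divides m(x); m is reducible.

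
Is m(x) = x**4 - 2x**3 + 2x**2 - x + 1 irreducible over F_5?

Yes

Check for roots in F_5: m(0) = 1; m(1) = 1; m(2) = 2; m(3) = 3; m(4) = 2.
No roots, so no linear factors.
Degree-2 irreducible divisors: test the 10 monic irreducibles of degree 2 over GF(5).
None of them divide m (all give nonzero remainder).
No irreducible factor of degree ≤ 2 exists, so m is irreducible over GF(5).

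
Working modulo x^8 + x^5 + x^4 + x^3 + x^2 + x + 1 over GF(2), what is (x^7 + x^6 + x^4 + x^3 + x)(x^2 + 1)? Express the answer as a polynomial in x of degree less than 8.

Multiply in GF(2)[x]: (x^7 + x^6 + x^4 + x^3 + x)·(x^2 + 1) = x^9 + x^8 + x^7 + x^5 + x^4 + x.
Reduce using x^8 ≡ x^5 + x^4 + x^3 + x^2 + x + 1 (mod x^8 + x^5 + x^4 + x^3 + x^2 + x + 1).
Reduced: x^7 + x^6 + x^5 + x^4 + x + 1.

x^7 + x^6 + x^5 + x^4 + x + 1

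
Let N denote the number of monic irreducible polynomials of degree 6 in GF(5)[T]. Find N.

By the necklace-counting formula, N_5(6) = (1/6) Σ_{d|6} μ(6/d)·5^d.
Divisors of 6: 1, 2, 3, 6; μ(6/d) for each: 1, -1, -1, 1.
Σ = 5^1 − 5^2 − 5^3 + 5^6 = 15480.
N = 15480/6 = 2580.

2580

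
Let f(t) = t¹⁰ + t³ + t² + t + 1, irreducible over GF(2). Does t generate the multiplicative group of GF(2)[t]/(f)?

No

|GF(2^10)^×| = 2^10 − 1 = 1023. Prime factorization: 1023 = 3·11·31.
f is primitive ⇔ t has order 1023 in GF(2)[t]/(f), i.e. t^(1023/q) ≠ 1 for each prime q | 1023.
t^(341) mod f = 1
t^(93) mod f = t⁷ + t⁶ + t⁵ + t⁴ + t².
t^(33) mod f = t⁵ + t⁴ + t³ + t.
Since t^(341) = 1, the order of t divides 341 < 1023; not primitive.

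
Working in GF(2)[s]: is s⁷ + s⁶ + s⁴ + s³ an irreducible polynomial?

No

Write f(s) = s⁷ + s⁶ + s⁴ + s³.
Check for roots in GF(2): f(0) = 0 → root; f(1) = 0 → root.
f(0) = 0, so (s) divides f(s); f is reducible.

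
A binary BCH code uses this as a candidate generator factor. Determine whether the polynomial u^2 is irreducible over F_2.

Write h(u) = u^2.
Check for roots in F_2: h(0) = 0 → root; h(1) = 1.
h(0) = 0, so (u) divides h(u); h is reducible.

No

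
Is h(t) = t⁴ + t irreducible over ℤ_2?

Check for roots in ℤ_2: h(0) = 0 → root; h(1) = 0 → root.
h(0) = 0, so (t) divides h(t); h is reducible.

No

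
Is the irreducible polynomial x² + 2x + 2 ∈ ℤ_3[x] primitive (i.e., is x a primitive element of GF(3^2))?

Write f(x) = x² + 2x + 2.
|GF(3^2)^×| = 3^2 − 1 = 8. Prime factorization: 8 = 2^3.
f is primitive ⇔ x has order 8 in GF(3)[x]/(f), i.e. x^(8/q) ≠ 1 for each prime q | 8.
x^(4) mod f = 2.
None equal 1, so x has full order 8; f is primitive.

Yes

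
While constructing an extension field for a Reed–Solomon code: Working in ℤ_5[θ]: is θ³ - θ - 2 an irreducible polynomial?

Write h(θ) = θ³ - θ - 2.
Check for roots in ℤ_5: h(0) = 3; h(1) = 3; h(2) = 4; h(3) = 2; h(4) = 3.
No roots. A degree-3 polynomial over a field with no linear factor is irreducible.

Yes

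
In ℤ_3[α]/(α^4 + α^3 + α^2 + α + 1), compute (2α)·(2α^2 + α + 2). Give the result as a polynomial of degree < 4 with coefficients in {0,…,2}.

α^3 + 2α^2 + α

Multiply in ℤ_3[α]: (2α)·(2α^2 + α + 2) = α^3 + 2α^2 + α.
Reduced: α^3 + 2α^2 + α.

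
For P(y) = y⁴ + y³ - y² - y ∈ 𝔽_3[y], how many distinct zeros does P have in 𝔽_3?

3

Evaluate at each of the 3 elements of 𝔽_3:
P(0) = 0 → root; P(1) = 0 → root; P(2) = 0 → root.
Roots: {0, 1, 2}.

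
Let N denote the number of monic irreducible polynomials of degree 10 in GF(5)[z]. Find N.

976248

Gauss's count: N_{5}(10) = (1/10) Σ_{d|10} μ(10/d)·5^d.
Divisors of 10: 1, 2, 5, 10; μ(10/d) for each: 1, -1, -1, 1.
Σ = 5^1 − 5^2 − 5^5 + 5^10 = 9762480.
N = 9762480/10 = 976248.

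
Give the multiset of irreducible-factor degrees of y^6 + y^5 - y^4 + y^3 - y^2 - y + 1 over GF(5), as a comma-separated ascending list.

6

Write h(y) = y^6 + y^5 - y^4 + y^3 - y^2 - y + 1.
Roots in GF(5): h(0) = 1; h(1) = 1; h(2) = 3; h(3) = 2; h(4) = 4.
Complete factorization: h(y) = (y^6 + y^5 - y^4 + y^3 - y^2 - y + 1).
Factor degrees with multiplicity: 6 = 6.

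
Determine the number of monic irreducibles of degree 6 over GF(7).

19544

By the necklace-counting formula, N_7(6) = (1/6) Σ_{d|6} μ(6/d)·7^d.
Divisors of 6: 1, 2, 3, 6; μ(6/d) for each: 1, -1, -1, 1.
Σ = 7^1 − 7^2 − 7^3 + 7^6 = 117264.
N = 117264/6 = 19544.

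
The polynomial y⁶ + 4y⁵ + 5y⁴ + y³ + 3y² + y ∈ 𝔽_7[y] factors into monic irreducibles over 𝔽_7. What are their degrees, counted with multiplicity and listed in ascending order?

1, 1, 1, 3

Write f(y) = y⁶ + 4y⁵ + 5y⁴ + y³ + 3y² + y.
Linear factors from roots: (y), (y + 5), (y + 4).
Complete factorization: f(y) = (y)·(y + 4)·(y + 5)·(y³ + 2y² + 2y + 6).
Factor degrees with multiplicity: 1 + 1 + 1 + 3 = 6.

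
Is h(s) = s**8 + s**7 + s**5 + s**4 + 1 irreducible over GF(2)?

Yes

Check for roots in GF(2): h(0) = 1; h(1) = 1.
No roots, so no linear factors.
Monic irreducibles of degree 2 over GF(2): s**2 + s + 1.
None of them divide h (all give nonzero remainder).
Monic irreducibles of degree 3 over GF(2): s**3 + s + 1, s**3 + s**2 + 1.
None of them divide h (all give nonzero remainder).
Monic irreducibles of degree 4 over GF(2): s**4 + s + 1, s**4 + s**3 + 1, s**4 + s**3 + s**2 + s + 1.
None of them divide h (all give nonzero remainder).
No irreducible factor of degree ≤ 4 exists, so h is irreducible over GF(2).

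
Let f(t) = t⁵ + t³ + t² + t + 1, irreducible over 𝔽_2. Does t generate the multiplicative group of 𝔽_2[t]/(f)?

|GF(2^5)^×| = 2^5 − 1 = 31. Prime factorization: 31 = 31.
f is primitive ⇔ t has order 31 in GF(2)[t]/(f), i.e. t^(31/q) ≠ 1 for each prime q | 31.
t^(1) mod f = t.
None equal 1, so t has full order 31; f is primitive.

Yes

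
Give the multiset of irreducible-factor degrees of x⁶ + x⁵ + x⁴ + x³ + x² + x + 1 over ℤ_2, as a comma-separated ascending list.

Write f(x) = x⁶ + x⁵ + x⁴ + x³ + x² + x + 1.
Roots in ℤ_2: f(0) = 1; f(1) = 1.
Complete factorization: f(x) = (x³ + x + 1)·(x³ + x² + 1).
Factor degrees with multiplicity: 3 + 3 = 6.

3, 3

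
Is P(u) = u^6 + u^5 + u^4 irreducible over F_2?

No

Check for roots in F_2: P(0) = 0 → root; P(1) = 1.
P(0) = 0, so (u) divides P(u); P is reducible.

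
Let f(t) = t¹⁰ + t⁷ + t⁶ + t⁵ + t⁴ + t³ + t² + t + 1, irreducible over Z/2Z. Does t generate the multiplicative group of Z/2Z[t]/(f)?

Yes

|GF(2^10)^×| = 2^10 − 1 = 1023. Prime factorization: 1023 = 3·11·31.
f is primitive ⇔ t has order 1023 in GF(2)[t]/(f), i.e. t^(1023/q) ≠ 1 for each prime q | 1023.
t^(341) mod f = t⁸ + t⁷ + t⁴ + t³ + t² + t + 1.
t^(93) mod f = t⁹ + t⁸ + t⁶ + t⁴ + 1.
t^(33) mod f = t⁸ + t⁶ + t⁴ + t³ + t.
None equal 1, so t has full order 1023; f is primitive.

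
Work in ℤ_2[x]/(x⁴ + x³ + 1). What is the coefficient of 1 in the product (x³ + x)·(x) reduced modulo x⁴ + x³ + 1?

1

Multiply in ℤ_2[x]: (x³ + x)·(x) = x⁴ + x².
Reduce using x⁴ ≡ x³ + 1 (mod x⁴ + x³ + 1).
Reduced: x³ + x² + 1.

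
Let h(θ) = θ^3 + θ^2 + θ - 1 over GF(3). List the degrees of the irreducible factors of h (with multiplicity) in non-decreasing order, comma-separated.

Roots in GF(3): h(0) = 2; h(1) = 2; h(2) = 1.
Complete factorization: h(θ) = (θ^3 + θ^2 + θ - 1).
Factor degrees with multiplicity: 3 = 3.

3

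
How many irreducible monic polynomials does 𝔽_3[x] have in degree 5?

48

By the necklace-counting formula, N_3(5) = (1/5) Σ_{d|5} μ(5/d)·3^d.
Divisors of 5: 1, 5; μ(5/d) for each: -1, 1.
Σ = − 3^1 + 3^5 = 240.
N = 240/5 = 48.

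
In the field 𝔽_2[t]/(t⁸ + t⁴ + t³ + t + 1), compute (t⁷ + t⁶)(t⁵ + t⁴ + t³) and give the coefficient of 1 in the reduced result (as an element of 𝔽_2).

1

Multiply in 𝔽_2[t]: (t⁷ + t⁶)·(t⁵ + t⁴ + t³) = t¹² + t⁹.
Reduce using t⁸ ≡ t⁴ + t³ + t + 1 (mod t⁸ + t⁴ + t³ + t + 1).
Reduced: t⁷ + t⁴ + t³ + t² + 1.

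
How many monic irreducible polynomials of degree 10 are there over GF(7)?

The number of monic irreducibles of degree 10 over GF(7) is (1/10)·Σ_{d∣10} μ(10/d) 7^d.
Divisors of 10: 1, 2, 5, 10; μ(10/d) for each: 1, -1, -1, 1.
Σ = 7^1 − 7^2 − 7^5 + 7^10 = 282458400.
N = 282458400/10 = 28245840.

28245840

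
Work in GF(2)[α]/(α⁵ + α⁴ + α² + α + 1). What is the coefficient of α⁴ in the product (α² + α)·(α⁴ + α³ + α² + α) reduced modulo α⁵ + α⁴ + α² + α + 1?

Multiply in GF(2)[α]: (α² + α)·(α⁴ + α³ + α² + α) = α⁶ + α².
Reduce using α⁵ ≡ α⁴ + α² + α + 1 (mod α⁵ + α⁴ + α² + α + 1).
Reduced: α⁴ + α³ + α² + 1.

1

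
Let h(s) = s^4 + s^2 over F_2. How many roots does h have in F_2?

2

Evaluate at each of the 2 elements of F_2:
h(0) = 0 → root; h(1) = 0 → root.
Roots: {0, 1}.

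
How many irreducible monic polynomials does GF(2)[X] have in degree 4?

Gauss's count: N_{2}(4) = (1/4) Σ_{d|4} μ(4/d)·2^d.
Divisors of 4: 1, 2, 4; μ(4/d) for each: 0, -1, 1.
Σ = − 2^2 + 2^4 = 12.
N = 12/4 = 3.

3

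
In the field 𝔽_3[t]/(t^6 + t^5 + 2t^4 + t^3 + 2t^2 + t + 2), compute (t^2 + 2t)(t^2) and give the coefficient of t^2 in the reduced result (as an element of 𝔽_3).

0

Multiply in 𝔽_3[t]: (t^2 + 2t)·(t^2) = t^4 + 2t^3.
Reduced: t^4 + 2t^3.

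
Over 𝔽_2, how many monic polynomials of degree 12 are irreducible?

By the necklace-counting formula, N_2(12) = (1/12) Σ_{d|12} μ(12/d)·2^d.
Divisors of 12: 1, 2, 3, 4, 6, 12; μ(12/d) for each: 0, 1, 0, -1, -1, 1.
Σ = 2^2 − 2^4 − 2^6 + 2^12 = 4020.
N = 4020/12 = 335.

335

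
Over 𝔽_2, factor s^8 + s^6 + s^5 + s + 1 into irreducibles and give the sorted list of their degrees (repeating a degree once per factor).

Write g(s) = s^8 + s^6 + s^5 + s + 1.
Roots in 𝔽_2: g(0) = 1; g(1) = 1.
Complete factorization: g(s) = (s^8 + s^6 + s^5 + s + 1).
Factor degrees with multiplicity: 8 = 8.

8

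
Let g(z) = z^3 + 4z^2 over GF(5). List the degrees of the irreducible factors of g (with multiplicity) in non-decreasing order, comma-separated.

Roots in GF(5): g(0) = 0 → root; g(1) = 0 → root; g(2) = 4; g(3) = 3; g(4) = 3.
Linear factors from roots: (z), (z + 4).
Complete factorization: g(z) = (z + 4)·(z)^2.
Factor degrees with multiplicity: 1 + 1 + 1 = 3.

1, 1, 1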